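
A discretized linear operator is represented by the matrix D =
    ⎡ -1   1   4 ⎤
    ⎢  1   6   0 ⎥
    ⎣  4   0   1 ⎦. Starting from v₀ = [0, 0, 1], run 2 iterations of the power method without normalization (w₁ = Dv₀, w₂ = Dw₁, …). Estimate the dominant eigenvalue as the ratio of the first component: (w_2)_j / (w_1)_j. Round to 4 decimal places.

w1 = Dv₀ = (4, 0, 1)
w2 = Dw1 = (0, 4, 17)
Ratio at component: 0 / 4 = 0.0000

0.0000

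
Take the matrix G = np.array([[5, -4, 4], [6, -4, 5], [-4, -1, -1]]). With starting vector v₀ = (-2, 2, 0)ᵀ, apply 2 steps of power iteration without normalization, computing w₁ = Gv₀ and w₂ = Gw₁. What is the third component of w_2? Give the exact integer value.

w1 = Gv₀ = (5·(-2) + (-4)·2 + 4·0; 6·(-2) + (-4)·2 + 5·0; (-4)·(-2) + (-1)·2 + (-1)·0) = (-18, -20, 6)
w2 = Gw1 = (5·(-18) + (-4)·(-20) + 4·6; 6·(-18) + (-4)·(-20) + 5·6; (-4)·(-18) + (-1)·(-20) + (-1)·6) = (14, 2, 86)
The requested component of w2 is 86.

86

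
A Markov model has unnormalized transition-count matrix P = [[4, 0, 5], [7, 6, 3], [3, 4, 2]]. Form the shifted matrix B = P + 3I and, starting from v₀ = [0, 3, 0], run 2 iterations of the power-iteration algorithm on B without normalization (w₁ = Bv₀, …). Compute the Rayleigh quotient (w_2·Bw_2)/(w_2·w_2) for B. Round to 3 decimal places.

B = P + 3I has rows (7, 0, 5); (7, 9, 3); (3, 4, 5)
w1 = Bv₀ = (7·0 + 0·3 + 5·0; 7·0 + 9·3 + 3·0; 3·0 + 4·3 + 5·0) = (0, 27, 12)
w2 = Bw1 = (7·0 + 0·27 + 5·12; 7·0 + 9·27 + 3·12; 3·0 + 4·27 + 5·12) = (60, 279, 168)
Bw2 = (1260, 3435, 2136)
w2·Bw2 = 1392813; w2·w2 = 109665; μ ≈ 1392813/109665 = 12.701

12.701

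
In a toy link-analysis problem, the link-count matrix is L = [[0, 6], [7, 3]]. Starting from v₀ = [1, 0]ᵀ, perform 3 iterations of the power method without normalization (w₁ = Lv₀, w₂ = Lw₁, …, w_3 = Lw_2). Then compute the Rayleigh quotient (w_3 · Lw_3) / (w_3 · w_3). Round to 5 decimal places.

w1 = Lv₀ = (0, 7)
w2 = Lw1 = (42, 21)
w3 = Lw2 = (126, 357)
Lw3 = (2142, 1953)
w3·Lw3 = 126·2142 + 357·1953 = 967113; w3·w3 = 126·126 + 357·357 = 143325
λ ≈ 967113/143325 = 6.74769

6.74769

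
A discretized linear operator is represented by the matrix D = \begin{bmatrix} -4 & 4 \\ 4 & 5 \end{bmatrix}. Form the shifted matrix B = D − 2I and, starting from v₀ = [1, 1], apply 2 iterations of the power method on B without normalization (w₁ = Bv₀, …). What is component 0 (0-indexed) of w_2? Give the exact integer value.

40

B = D − 2I has rows (-6, 4); (4, 3)
w1 = Bv₀ = ((-6)·1 + 4·1; 4·1 + 3·1) = (-2, 7)
w2 = Bw1 = ((-6)·(-2) + 4·7; 4·(-2) + 3·7) = (40, 13)
Requested component of w2: 40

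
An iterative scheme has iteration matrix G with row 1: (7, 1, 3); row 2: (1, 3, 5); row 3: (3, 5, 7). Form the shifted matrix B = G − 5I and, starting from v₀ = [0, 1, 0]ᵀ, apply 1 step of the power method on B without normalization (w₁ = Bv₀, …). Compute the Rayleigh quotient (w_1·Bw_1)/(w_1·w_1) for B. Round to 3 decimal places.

B = G − 5I has rows (2, 1, 3); (1, -2, 5); (3, 5, 2)
w1 = Bv₀ = (2·0 + 1·1 + 3·0; 1·0 + (-2)·1 + 5·0; 3·0 + 5·1 + 2·0) = (1, -2, 5)
Bw1 = (15, 30, 3)
w1·Bw1 = -30; w1·w1 = 30; μ ≈ -30/30 = -1.000

-1.000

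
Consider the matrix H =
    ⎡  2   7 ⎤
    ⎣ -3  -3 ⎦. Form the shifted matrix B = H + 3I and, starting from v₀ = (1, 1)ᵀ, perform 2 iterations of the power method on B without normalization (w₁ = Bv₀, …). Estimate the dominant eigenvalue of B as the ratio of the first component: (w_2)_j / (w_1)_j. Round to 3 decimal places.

3.250

B = H + 3I has rows (5, 7); (-3, 0)
w1 = Bv₀ = (12, -3)
w2 = Bw1 = (39, -36)
Ratio: 39/12 = 3.250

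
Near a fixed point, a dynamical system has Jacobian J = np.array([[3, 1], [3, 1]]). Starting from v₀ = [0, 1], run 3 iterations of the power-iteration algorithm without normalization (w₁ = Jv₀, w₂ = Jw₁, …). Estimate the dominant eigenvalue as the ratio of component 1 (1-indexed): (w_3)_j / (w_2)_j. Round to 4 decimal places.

λ ≈ 4.0000

w1 = Jv₀ = (3·0 + 1·1; 3·0 + 1·1) = (1, 1)
w2 = Jw1 = (3·1 + 1·1; 3·1 + 1·1) = (4, 4)
w3 = Jw2 = (16, 16)
Ratio at component: 16 / 4 = 4.0000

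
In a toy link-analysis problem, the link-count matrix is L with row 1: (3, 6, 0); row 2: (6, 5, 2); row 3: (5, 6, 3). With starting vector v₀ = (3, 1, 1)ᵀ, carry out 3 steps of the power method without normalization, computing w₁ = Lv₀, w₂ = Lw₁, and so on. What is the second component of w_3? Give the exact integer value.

w1 = Lv₀ = (15, 25, 24)
w2 = Lw1 = (195, 263, 297)
w3 = Lw2 = (2163, 3079, 3444)
The requested component of w3 is 3079.

3079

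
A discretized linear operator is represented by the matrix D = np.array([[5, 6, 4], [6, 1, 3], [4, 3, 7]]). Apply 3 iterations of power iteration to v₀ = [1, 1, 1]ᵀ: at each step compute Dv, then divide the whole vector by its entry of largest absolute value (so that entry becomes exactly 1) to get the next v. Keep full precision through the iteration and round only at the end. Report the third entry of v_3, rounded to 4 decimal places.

Dv0 = (15.00000, 10.00000, 14.00000); divide by 15.00000 → v1 = (1.00000, 0.66667, 0.93333)
Dv1 = (12.73333, 9.46667, 12.53333); divide by 12.73333 → v2 = (1.00000, 0.74346, 0.98429)
Dv2 = (13.39791, 9.69634, 13.12042); divide by 13.39791 → v3 = (1.00000, 0.72372, 0.97929)
Requested entry of v3: 2506/2559 = 0.9793

0.9793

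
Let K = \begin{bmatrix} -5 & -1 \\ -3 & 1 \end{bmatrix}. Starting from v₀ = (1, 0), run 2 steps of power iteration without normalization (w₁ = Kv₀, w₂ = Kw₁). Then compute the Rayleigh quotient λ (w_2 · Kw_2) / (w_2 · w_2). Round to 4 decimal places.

w1 = Kv₀ = ((-5)·1 + (-1)·0; (-3)·1 + 1·0) = (-5, -3)
w2 = Kw1 = ((-5)·(-5) + (-1)·(-3); (-3)·(-5) + 1·(-3)) = (28, 12)
Kw2 = (-152, -72)
w2·Kw2 = 28·(-152) + 12·(-72) = -5120; w2·w2 = 28·28 + 12·12 = 928
λ ≈ -5120/928 = -5.5172

λ ≈ -5.5172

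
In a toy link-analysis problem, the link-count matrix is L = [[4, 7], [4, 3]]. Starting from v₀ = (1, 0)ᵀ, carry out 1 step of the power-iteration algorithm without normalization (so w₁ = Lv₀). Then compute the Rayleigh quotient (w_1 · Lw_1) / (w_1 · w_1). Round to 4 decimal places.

w1 = Lv₀ = (4, 4)
Lw1 = (44, 28)
w1·Lw1 = 4·44 + 4·28 = 288; w1·w1 = 4·4 + 4·4 = 32
λ ≈ 288/32 = 9.0000

λ ≈ 9.0000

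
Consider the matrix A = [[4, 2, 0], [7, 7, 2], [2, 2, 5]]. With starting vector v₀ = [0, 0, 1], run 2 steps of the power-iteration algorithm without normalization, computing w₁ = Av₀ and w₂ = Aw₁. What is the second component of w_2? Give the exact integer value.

24

w1 = Av₀ = (4·0 + 2·0 + 0·1; 7·0 + 7·0 + 2·1; 2·0 + 2·0 + 5·1) = (0, 2, 5)
w2 = Aw1 = (4·0 + 2·2 + 0·5; 7·0 + 7·2 + 2·5; 2·0 + 2·2 + 5·5) = (4, 24, 29)
The requested component of w2 is 24.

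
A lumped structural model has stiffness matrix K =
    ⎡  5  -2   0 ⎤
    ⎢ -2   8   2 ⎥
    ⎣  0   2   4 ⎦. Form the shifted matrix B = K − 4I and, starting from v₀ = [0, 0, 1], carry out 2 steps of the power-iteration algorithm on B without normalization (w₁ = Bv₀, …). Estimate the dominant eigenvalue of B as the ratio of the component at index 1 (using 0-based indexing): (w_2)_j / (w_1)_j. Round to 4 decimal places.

μ ≈ 4.0000

B = K − 4I has rows (1, -2, 0); (-2, 4, 2); (0, 2, 0)
w1 = Bv₀ = (0, 2, 0)
w2 = Bw1 = (-4, 8, 4)
Ratio: 8/2 = 4.0000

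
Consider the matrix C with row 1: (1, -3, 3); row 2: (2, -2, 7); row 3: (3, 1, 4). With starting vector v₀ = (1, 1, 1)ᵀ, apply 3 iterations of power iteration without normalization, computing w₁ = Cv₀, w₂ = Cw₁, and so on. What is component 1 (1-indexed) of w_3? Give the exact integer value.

w1 = Cv₀ = (1·1 + (-3)·1 + 3·1; 2·1 + (-2)·1 + 7·1; 3·1 + 1·1 + 4·1) = (1, 7, 8)
w2 = Cw1 = (1·1 + (-3)·7 + 3·8; 2·1 + (-2)·7 + 7·8; 3·1 + 1·7 + 4·8) = (4, 44, 42)
w3 = Cw2 = (-2, 214, 224)
The requested component of w3 is -2.

-2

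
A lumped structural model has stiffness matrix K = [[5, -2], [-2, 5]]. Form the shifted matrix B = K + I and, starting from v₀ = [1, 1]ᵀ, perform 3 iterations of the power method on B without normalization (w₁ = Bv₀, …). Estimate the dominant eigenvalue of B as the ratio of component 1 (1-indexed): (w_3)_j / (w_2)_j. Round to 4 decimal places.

B = K + I has rows (6, -2); (-2, 6)
w1 = Bv₀ = (6·1 + (-2)·1; (-2)·1 + 6·1) = (4, 4)
w2 = Bw1 = (6·4 + (-2)·4; (-2)·4 + 6·4) = (16, 16)
w3 = Bw2 = (64, 64)
Ratio: 64/16 = 4.0000

μ ≈ 4.0000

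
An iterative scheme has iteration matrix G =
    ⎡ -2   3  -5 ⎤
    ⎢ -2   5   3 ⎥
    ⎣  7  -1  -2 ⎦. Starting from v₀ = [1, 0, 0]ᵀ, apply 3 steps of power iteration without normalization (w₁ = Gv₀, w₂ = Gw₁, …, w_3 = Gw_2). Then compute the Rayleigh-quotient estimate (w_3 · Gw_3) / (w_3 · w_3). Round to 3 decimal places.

w1 = Gv₀ = (-2, -2, 7)
w2 = Gw1 = (-37, 15, -26)
w3 = Gw2 = (249, 71, -222)
Gw3 = (825, -809, 2116)
w3·Gw3 = 249·825 + 71·(-809) + (-222)·2116 = -321766; w3·w3 = 249·249 + 71·71 + (-222)·(-222) = 116326
λ ≈ -321766/116326 = -2.766

-2.766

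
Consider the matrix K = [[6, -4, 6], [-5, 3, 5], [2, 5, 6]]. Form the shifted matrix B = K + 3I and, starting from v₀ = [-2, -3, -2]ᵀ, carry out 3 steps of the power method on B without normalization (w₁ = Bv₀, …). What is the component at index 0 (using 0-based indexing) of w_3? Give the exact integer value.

B = K + 3I has rows (9, -4, 6); (-5, 6, 5); (2, 5, 9)
w1 = Bv₀ = (9·(-2) + (-4)·(-3) + 6·(-2); (-5)·(-2) + 6·(-3) + 5·(-2); 2·(-2) + 5·(-3) + 9·(-2)) = (-18, -18, -37)
w2 = Bw1 = (9·(-18) + (-4)·(-18) + 6·(-37); (-5)·(-18) + 6·(-18) + 5·(-37); 2·(-18) + 5·(-18) + 9·(-37)) = (-312, -203, -459)
w3 = Bw2 = (-4750, -1953, -5770)
Requested component of w3: -4750

-4750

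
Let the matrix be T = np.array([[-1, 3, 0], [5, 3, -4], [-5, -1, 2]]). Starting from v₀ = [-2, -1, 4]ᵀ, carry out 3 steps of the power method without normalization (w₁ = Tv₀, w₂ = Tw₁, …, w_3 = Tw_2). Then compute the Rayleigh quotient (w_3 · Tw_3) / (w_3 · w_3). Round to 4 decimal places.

w1 = Tv₀ = (-1, -29, 19)
w2 = Tw1 = (-86, -168, 72)
w3 = Tw2 = (-418, -1222, 742)
Tw3 = (-3248, -8724, 4796)
w3·Tw3 = (-418)·(-3248) + (-1222)·(-8724) + 742·4796 = 15577024; w3·w3 = (-418)·(-418) + (-1222)·(-1222) + 742·742 = 2218572
λ ≈ 15577024/2218572 = 7.0212

7.0212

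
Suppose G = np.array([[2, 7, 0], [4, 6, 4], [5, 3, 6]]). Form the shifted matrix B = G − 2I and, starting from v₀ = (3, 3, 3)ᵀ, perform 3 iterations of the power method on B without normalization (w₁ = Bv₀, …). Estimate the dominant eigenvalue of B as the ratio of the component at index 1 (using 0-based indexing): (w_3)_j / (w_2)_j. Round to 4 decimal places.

10.5484

B = G − 2I has rows (0, 7, 0); (4, 4, 4); (5, 3, 4)
w1 = Bv₀ = (0·3 + 7·3 + 0·3; 4·3 + 4·3 + 4·3; 5·3 + 3·3 + 4·3) = (21, 36, 36)
w2 = Bw1 = (0·21 + 7·36 + 0·36; 4·21 + 4·36 + 4·36; 5·21 + 3·36 + 4·36) = (252, 372, 357)
w3 = Bw2 = (2604, 3924, 3804)
Ratio: 3924/372 = 10.5484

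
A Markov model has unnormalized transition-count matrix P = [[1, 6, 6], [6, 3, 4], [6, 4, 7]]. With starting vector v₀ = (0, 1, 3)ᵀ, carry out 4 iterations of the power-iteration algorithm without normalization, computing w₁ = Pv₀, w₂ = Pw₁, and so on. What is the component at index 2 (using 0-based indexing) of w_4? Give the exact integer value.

w1 = Pv₀ = (1·0 + 6·1 + 6·3; 6·0 + 3·1 + 4·3; 6·0 + 4·1 + 7·3) = (24, 15, 25)
w2 = Pw1 = (1·24 + 6·15 + 6·25; 6·24 + 3·15 + 4·25; 6·24 + 4·15 + 7·25) = (264, 289, 379)
w3 = Pw2 = (4272, 3967, 5393)
w4 = Pw3 = (60432, 59105, 79251)
The requested component of w4 is 79251.

79251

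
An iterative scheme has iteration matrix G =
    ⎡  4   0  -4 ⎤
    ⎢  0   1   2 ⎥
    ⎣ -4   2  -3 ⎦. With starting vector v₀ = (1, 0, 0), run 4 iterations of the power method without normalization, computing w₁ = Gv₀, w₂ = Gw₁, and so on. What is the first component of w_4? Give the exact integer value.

1104

w1 = Gv₀ = (4, 0, -4)
w2 = Gw1 = (32, -8, -4)
w3 = Gw2 = (144, -16, -132)
w4 = Gw3 = (1104, -280, -212)
The requested component of w4 is 1104.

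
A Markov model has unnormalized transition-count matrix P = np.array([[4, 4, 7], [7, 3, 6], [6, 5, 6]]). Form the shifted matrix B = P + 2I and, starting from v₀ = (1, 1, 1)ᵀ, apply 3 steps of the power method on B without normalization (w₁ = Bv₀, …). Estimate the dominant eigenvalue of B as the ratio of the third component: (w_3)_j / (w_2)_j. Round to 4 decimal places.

B = P + 2I has rows (6, 4, 7); (7, 5, 6); (6, 5, 8)
w1 = Bv₀ = (17, 18, 19)
w2 = Bw1 = (307, 323, 344)
w3 = Bw2 = (5542, 5828, 6209)
Ratio: 6209/344 = 18.0494

μ ≈ 18.0494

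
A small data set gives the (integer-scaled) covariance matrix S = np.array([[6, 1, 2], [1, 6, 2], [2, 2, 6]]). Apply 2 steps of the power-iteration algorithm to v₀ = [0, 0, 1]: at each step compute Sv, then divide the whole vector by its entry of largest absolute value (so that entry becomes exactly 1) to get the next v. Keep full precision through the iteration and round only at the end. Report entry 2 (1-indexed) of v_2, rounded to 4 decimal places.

0.5909

Sv0 = (2.00000, 2.00000, 6.00000); divide by 6.00000 → v1 = (0.33333, 0.33333, 1.00000)
Sv1 = (4.33333, 4.33333, 7.33333); divide by 7.33333 → v2 = (0.59091, 0.59091, 1.00000)
Requested entry of v2: 26/44 = 0.5909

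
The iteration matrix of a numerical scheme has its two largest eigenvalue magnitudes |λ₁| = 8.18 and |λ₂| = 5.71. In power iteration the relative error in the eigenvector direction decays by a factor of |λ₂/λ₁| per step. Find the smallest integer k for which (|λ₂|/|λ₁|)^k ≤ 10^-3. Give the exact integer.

|λ₂/λ₁| = 5.71/8.18 = 0.69804
Need k ≥ ln(10^-3) / ln(0.69804) = -6.9078 / -0.3595 ≈ 19.216
Smallest integer k satisfying the bound: 20

20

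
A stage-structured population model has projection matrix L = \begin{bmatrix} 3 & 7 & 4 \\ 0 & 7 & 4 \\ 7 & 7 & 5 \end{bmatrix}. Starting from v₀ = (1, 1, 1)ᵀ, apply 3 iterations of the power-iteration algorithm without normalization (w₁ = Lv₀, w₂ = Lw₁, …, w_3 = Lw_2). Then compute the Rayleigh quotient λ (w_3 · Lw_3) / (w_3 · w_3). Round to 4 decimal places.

w1 = Lv₀ = (3·1 + 7·1 + 4·1; 0·1 + 7·1 + 4·1; 7·1 + 7·1 + 5·1) = (14, 11, 19)
w2 = Lw1 = (3·14 + 7·11 + 4·19; 0·14 + 7·11 + 4·19; 7·14 + 7·11 + 5·19) = (195, 153, 270)
w3 = Lw2 = (2736, 2151, 3786)
Lw3 = (38409, 30201, 53139)
w3·Lw3 = 2736·38409 + 2151·30201 + 3786·53139 = 371233629; w3·w3 = 2736·2736 + 2151·2151 + 3786·3786 = 26446293
λ ≈ 371233629/26446293 = 14.0373

λ ≈ 14.0373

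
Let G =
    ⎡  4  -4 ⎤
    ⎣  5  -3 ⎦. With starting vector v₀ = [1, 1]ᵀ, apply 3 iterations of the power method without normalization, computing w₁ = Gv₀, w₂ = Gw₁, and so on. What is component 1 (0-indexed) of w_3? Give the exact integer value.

w1 = Gv₀ = (4·1 + (-4)·1; 5·1 + (-3)·1) = (0, 2)
w2 = Gw1 = (4·0 + (-4)·2; 5·0 + (-3)·2) = (-8, -6)
w3 = Gw2 = (-8, -22)
The requested component of w3 is -22.

-22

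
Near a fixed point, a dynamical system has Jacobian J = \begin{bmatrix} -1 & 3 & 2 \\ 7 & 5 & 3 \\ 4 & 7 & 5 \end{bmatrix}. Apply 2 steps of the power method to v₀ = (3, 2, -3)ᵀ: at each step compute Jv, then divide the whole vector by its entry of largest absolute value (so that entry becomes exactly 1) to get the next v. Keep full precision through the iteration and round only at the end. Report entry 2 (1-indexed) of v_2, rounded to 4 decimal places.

0.6193

Jv0 = (-3.00000, 22.00000, 11.00000); divide by 22.00000 → v1 = (-0.13636, 1.00000, 0.50000)
Jv1 = (4.13636, 5.54545, 8.95455); divide by 8.95455 → v2 = (0.46193, 0.61929, 1.00000)
Requested entry of v2: 122/197 = 0.6193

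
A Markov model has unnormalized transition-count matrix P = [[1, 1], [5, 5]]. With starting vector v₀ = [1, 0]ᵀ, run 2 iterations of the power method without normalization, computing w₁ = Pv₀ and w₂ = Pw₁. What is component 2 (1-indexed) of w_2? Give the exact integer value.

w1 = Pv₀ = (1, 5)
w2 = Pw1 = (6, 30)
The requested component of w2 is 30.

30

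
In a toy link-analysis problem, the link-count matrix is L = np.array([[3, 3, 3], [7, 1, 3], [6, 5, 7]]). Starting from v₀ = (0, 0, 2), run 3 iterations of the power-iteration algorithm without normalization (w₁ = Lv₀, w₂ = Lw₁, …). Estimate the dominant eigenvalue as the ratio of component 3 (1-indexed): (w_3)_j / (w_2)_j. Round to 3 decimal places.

12.598

w1 = Lv₀ = (3·0 + 3·0 + 3·2; 7·0 + 1·0 + 3·2; 6·0 + 5·0 + 7·2) = (6, 6, 14)
w2 = Lw1 = (3·6 + 3·6 + 3·14; 7·6 + 1·6 + 3·14; 6·6 + 5·6 + 7·14) = (78, 90, 164)
w3 = Lw2 = (996, 1128, 2066)
Ratio at component: 2066 / 164 = 12.598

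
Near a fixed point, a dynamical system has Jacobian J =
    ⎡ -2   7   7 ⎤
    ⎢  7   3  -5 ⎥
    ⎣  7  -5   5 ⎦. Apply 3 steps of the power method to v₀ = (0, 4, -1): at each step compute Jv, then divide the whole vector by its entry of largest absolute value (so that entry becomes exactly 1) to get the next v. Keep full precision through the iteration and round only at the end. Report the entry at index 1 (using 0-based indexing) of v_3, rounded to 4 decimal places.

-0.2286

Jv0 = (21.00000, 17.00000, -25.00000); divide by -25.00000 → v1 = (-0.84000, -0.68000, 1.00000)
Jv1 = (3.92000, -12.92000, 2.52000); divide by -12.92000 → v2 = (-0.30341, 1.00000, -0.19505)
Jv2 = (6.24149, 1.85139, -8.09907); divide by -8.09907 → v3 = (-0.77064, -0.22859, 1.00000)
Requested entry of v3: 598/-2616 = -0.2286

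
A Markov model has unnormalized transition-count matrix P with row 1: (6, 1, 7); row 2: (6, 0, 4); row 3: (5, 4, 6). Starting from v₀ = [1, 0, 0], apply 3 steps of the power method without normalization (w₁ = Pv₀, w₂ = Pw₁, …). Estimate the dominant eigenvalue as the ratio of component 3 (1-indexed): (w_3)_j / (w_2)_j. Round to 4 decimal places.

13.2500

w1 = Pv₀ = (6, 6, 5)
w2 = Pw1 = (77, 56, 84)
w3 = Pw2 = (1106, 798, 1113)
Ratio at component: 1113 / 84 = 13.2500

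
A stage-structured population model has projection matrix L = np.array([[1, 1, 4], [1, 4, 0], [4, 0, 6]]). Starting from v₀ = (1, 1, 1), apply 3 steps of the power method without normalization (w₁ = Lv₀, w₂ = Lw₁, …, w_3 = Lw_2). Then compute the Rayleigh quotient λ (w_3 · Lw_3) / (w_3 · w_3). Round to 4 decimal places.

λ ≈ 8.2510

w1 = Lv₀ = (1·1 + 1·1 + 4·1; 1·1 + 4·1 + 0·1; 4·1 + 0·1 + 6·1) = (6, 5, 10)
w2 = Lw1 = (1·6 + 1·5 + 4·10; 1·6 + 4·5 + 0·10; 4·6 + 0·5 + 6·10) = (51, 26, 84)
w3 = Lw2 = (413, 155, 708)
Lw3 = (3400, 1033, 5900)
w3·Lw3 = 413·3400 + 155·1033 + 708·5900 = 5741515; w3·w3 = 413·413 + 155·155 + 708·708 = 695858
λ ≈ 5741515/695858 = 8.2510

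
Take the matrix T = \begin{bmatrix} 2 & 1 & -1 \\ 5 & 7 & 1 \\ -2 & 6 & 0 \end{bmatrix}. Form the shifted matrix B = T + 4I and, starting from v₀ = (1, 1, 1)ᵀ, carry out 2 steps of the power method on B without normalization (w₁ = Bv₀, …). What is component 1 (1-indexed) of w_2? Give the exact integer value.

B = T + 4I has rows (6, 1, -1); (5, 11, 1); (-2, 6, 4)
w1 = Bv₀ = (6, 17, 8)
w2 = Bw1 = (45, 225, 122)
Requested component of w2: 45

45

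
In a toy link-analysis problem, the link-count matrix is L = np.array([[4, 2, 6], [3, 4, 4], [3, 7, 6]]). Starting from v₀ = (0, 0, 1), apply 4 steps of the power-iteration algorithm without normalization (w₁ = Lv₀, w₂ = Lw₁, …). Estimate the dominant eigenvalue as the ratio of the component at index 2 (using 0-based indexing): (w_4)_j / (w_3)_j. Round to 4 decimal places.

λ ≈ 13.2486

w1 = Lv₀ = (4·0 + 2·0 + 6·1; 3·0 + 4·0 + 4·1; 3·0 + 7·0 + 6·1) = (6, 4, 6)
w2 = Lw1 = (4·6 + 2·4 + 6·6; 3·6 + 4·4 + 4·6; 3·6 + 7·4 + 6·6) = (68, 58, 82)
w3 = Lw2 = (880, 764, 1102)
w4 = Lw3 = (11660, 10104, 14600)
Ratio at component: 14600 / 1102 = 13.2486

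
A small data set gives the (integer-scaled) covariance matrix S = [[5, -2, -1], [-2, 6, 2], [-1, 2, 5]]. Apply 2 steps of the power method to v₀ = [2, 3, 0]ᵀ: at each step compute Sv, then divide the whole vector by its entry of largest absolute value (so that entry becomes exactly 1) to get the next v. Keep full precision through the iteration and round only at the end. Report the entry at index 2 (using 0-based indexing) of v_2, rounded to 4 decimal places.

Sv0 = (4.00000, 14.00000, 4.00000); divide by 14.00000 → v1 = (0.28571, 1.00000, 0.28571)
Sv1 = (-0.85714, 6.00000, 3.14286); divide by 6.00000 → v2 = (-0.14286, 1.00000, 0.52381)
Requested entry of v2: 44/84 = 0.5238

0.5238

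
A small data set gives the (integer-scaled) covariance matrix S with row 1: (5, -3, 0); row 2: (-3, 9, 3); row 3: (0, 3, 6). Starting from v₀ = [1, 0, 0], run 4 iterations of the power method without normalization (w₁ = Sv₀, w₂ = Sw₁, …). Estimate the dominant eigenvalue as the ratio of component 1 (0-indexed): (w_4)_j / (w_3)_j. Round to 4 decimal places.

w1 = Sv₀ = (5·1 + (-3)·0 + 0·0; (-3)·1 + 9·0 + 3·0; 0·1 + 3·0 + 6·0) = (5, -3, 0)
w2 = Sw1 = (5·5 + (-3)·(-3) + 0·0; (-3)·5 + 9·(-3) + 3·0; 0·5 + 3·(-3) + 6·0) = (34, -42, -9)
w3 = Sw2 = (296, -507, -180)
w4 = Sw3 = (3001, -5991, -2601)
Ratio at component: -5991 / -507 = 11.8166

11.8166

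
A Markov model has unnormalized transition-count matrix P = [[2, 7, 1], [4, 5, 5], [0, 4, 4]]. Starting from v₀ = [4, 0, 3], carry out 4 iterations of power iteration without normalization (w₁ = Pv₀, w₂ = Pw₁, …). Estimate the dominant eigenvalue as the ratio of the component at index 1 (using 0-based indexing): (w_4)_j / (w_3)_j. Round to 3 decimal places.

10.878

w1 = Pv₀ = (2·4 + 7·0 + 1·3; 4·4 + 5·0 + 5·3; 0·4 + 4·0 + 4·3) = (11, 31, 12)
w2 = Pw1 = (2·11 + 7·31 + 1·12; 4·11 + 5·31 + 5·12; 0·11 + 4·31 + 4·12) = (251, 259, 172)
w3 = Pw2 = (2487, 3159, 1724)
w4 = Pw3 = (28811, 34363, 19532)
Ratio at component: 34363 / 3159 = 10.878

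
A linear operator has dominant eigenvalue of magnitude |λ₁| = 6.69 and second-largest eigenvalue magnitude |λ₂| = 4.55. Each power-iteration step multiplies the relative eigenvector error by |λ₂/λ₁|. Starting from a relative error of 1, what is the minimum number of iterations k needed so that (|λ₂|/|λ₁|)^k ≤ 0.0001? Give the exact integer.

24

|λ₂/λ₁| = 4.55/6.69 = 0.68012
Need k ≥ ln(0.0001) / ln(0.68012) = -9.2103 / -0.3855 ≈ 23.893
Smallest integer k satisfying the bound: 24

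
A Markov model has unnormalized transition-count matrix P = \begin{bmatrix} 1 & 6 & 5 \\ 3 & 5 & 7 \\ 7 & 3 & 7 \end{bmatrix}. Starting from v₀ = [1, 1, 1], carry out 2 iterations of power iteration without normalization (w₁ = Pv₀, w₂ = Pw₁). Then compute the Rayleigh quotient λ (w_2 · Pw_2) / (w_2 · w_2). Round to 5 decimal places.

w1 = Pv₀ = (12, 15, 17)
w2 = Pw1 = (187, 230, 248)
Pw2 = (2807, 3447, 3735)
w2·Pw2 = 187·2807 + 230·3447 + 248·3735 = 2243999; w2·w2 = 187·187 + 230·230 + 248·248 = 149373
λ ≈ 2243999/149373 = 15.02279

λ ≈ 15.02279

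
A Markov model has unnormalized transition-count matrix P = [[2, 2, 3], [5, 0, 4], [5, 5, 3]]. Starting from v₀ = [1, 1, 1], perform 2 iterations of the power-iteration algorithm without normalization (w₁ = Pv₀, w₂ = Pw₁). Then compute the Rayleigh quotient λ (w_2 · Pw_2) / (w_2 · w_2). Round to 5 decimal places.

w1 = Pv₀ = (2·1 + 2·1 + 3·1; 5·1 + 0·1 + 4·1; 5·1 + 5·1 + 3·1) = (7, 9, 13)
w2 = Pw1 = (2·7 + 2·9 + 3·13; 5·7 + 0·9 + 4·13; 5·7 + 5·9 + 3·13) = (71, 87, 119)
Pw2 = (673, 831, 1147)
w2·Pw2 = 71·673 + 87·831 + 119·1147 = 256573; w2·w2 = 71·71 + 87·87 + 119·119 = 26771
λ ≈ 256573/26771 = 9.58399

λ ≈ 9.58399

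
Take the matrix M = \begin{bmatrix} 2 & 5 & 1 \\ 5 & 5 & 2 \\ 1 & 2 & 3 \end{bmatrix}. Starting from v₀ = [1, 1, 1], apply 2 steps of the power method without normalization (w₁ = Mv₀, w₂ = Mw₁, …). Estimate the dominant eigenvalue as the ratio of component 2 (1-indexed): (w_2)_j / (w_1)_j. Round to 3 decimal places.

w1 = Mv₀ = (8, 12, 6)
w2 = Mw1 = (82, 112, 50)
Ratio at component: 112 / 12 = 9.333

λ ≈ 9.333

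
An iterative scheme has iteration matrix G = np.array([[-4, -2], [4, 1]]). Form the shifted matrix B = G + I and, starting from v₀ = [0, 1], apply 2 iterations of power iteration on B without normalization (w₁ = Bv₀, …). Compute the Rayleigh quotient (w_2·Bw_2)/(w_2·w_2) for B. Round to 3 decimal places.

B = G + I has rows (-3, -2); (4, 2)
w1 = Bv₀ = ((-3)·0 + (-2)·1; 4·0 + 2·1) = (-2, 2)
w2 = Bw1 = ((-3)·(-2) + (-2)·2; 4·(-2) + 2·2) = (2, -4)
Bw2 = (2, 0)
w2·Bw2 = 4; w2·w2 = 20; μ ≈ 4/20 = 0.200

μ ≈ 0.200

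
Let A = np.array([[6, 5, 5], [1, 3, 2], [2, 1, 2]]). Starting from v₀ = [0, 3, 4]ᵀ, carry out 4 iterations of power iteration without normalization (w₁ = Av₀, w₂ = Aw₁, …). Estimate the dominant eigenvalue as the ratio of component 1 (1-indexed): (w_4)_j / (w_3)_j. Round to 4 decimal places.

λ ≈ 9.0110

w1 = Av₀ = (35, 17, 11)
w2 = Aw1 = (350, 108, 109)
w3 = Aw2 = (3185, 892, 1026)
w4 = Aw3 = (28700, 7913, 9314)
Ratio at component: 28700 / 3185 = 9.0110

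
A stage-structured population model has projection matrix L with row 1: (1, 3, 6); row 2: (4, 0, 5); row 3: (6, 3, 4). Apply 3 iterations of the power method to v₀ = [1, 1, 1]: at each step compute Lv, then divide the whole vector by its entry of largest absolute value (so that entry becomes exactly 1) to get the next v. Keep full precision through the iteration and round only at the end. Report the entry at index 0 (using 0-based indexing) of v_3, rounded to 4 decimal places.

Lv0 = (10.00000, 9.00000, 13.00000); divide by 13.00000 → v1 = (0.76923, 0.69231, 1.00000)
Lv1 = (8.84615, 8.07692, 10.69231); divide by 10.69231 → v2 = (0.82734, 0.75540, 1.00000)
Lv2 = (9.09353, 8.30935, 11.23022); divide by 11.23022 → v3 = (0.80974, 0.73991, 1.00000)
Requested entry of v3: 1264/1561 = 0.8097

0.8097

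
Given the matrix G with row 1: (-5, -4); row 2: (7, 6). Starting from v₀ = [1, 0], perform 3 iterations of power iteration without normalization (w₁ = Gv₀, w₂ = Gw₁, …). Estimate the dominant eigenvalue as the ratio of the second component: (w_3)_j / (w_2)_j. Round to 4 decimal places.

λ ≈ 3.0000

w1 = Gv₀ = (-5, 7)
w2 = Gw1 = (-3, 7)
w3 = Gw2 = (-13, 21)
Ratio at component: 21 / 7 = 3.0000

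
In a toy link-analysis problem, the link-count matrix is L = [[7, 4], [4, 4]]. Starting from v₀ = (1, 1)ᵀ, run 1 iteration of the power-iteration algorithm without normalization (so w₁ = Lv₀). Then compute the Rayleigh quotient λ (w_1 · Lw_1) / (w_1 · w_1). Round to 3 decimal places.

w1 = Lv₀ = (11, 8)
Lw1 = (109, 76)
w1·Lw1 = 11·109 + 8·76 = 1807; w1·w1 = 11·11 + 8·8 = 185
λ ≈ 1807/185 = 9.768

9.768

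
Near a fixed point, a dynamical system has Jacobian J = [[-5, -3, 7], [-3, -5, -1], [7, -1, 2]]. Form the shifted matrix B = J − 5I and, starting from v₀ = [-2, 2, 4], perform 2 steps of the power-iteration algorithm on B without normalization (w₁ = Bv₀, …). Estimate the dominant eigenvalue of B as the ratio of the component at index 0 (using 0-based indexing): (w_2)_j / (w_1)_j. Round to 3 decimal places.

B = J − 5I has rows (-10, -3, 7); (-3, -10, -1); (7, -1, -3)
w1 = Bv₀ = (42, -18, -28)
w2 = Bw1 = (-562, 82, 396)
Ratio: -562/42 = -13.381

-13.381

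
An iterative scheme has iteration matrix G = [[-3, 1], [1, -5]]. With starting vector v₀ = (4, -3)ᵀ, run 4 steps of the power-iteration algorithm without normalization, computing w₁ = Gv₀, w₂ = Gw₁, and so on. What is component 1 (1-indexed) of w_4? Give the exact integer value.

w1 = Gv₀ = ((-3)·4 + 1·(-3); 1·4 + (-5)·(-3)) = (-15, 19)
w2 = Gw1 = ((-3)·(-15) + 1·19; 1·(-15) + (-5)·19) = (64, -110)
w3 = Gw2 = (-302, 614)
w4 = Gw3 = (1520, -3372)
The requested component of w4 is 1520.

1520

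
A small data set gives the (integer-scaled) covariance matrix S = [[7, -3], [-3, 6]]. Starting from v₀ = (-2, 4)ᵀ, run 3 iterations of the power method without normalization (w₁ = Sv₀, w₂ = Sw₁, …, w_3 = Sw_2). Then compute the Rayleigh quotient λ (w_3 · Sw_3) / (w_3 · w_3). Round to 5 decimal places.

w1 = Sv₀ = (7·(-2) + (-3)·4; (-3)·(-2) + 6·4) = (-26, 30)
w2 = Sw1 = (7·(-26) + (-3)·30; (-3)·(-26) + 6·30) = (-272, 258)
w3 = Sw2 = (-2678, 2364)
Sw3 = (-25838, 22218)
w3·Sw3 = (-2678)·(-25838) + 2364·22218 = 121717516; w3·w3 = (-2678)·(-2678) + 2364·2364 = 12760180
λ ≈ 121717516/12760180 = 9.53886

λ ≈ 9.53886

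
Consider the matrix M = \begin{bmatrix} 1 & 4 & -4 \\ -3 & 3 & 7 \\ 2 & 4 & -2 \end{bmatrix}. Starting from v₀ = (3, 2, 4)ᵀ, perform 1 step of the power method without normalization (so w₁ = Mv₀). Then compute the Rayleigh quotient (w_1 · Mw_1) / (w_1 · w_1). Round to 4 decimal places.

w1 = Mv₀ = (1·3 + 4·2 + (-4)·4; (-3)·3 + 3·2 + 7·4; 2·3 + 4·2 + (-2)·4) = (-5, 25, 6)
Mw1 = (71, 132, 78)
w1·Mw1 = (-5)·71 + 25·132 + 6·78 = 3413; w1·w1 = (-5)·(-5) + 25·25 + 6·6 = 686
λ ≈ 3413/686 = 4.9752

4.9752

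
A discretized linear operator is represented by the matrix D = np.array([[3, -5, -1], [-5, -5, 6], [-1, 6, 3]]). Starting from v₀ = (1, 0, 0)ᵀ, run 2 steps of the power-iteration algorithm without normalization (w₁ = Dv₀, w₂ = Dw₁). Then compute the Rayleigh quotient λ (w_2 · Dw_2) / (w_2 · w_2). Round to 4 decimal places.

w1 = Dv₀ = (3·1 + (-5)·0 + (-1)·0; (-5)·1 + (-5)·0 + 6·0; (-1)·1 + 6·0 + 3·0) = (3, -5, -1)
w2 = Dw1 = (3·3 + (-5)·(-5) + (-1)·(-1); (-5)·3 + (-5)·(-5) + 6·(-1); (-1)·3 + 6·(-5) + 3·(-1)) = (35, 4, -36)
Dw2 = (121, -411, -119)
w2·Dw2 = 35·121 + 4·(-411) + (-36)·(-119) = 6875; w2·w2 = 35·35 + 4·4 + (-36)·(-36) = 2537
λ ≈ 6875/2537 = 2.7099

λ ≈ 2.7099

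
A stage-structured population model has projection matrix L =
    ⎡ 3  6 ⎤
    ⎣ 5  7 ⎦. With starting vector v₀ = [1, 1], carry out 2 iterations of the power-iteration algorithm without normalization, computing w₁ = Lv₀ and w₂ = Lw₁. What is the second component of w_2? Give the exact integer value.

129

w1 = Lv₀ = (3·1 + 6·1; 5·1 + 7·1) = (9, 12)
w2 = Lw1 = (3·9 + 6·12; 5·9 + 7·12) = (99, 129)
The requested component of w2 is 129.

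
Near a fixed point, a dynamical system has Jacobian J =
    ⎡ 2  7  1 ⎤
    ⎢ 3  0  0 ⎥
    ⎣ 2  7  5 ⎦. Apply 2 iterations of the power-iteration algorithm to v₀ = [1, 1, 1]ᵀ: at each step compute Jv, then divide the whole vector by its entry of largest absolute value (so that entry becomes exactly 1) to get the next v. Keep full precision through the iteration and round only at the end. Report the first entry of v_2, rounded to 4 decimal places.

0.4955

Jv0 = (10.00000, 3.00000, 14.00000); divide by 14.00000 → v1 = (0.71429, 0.21429, 1.00000)
Jv1 = (3.92857, 2.14286, 7.92857); divide by 7.92857 → v2 = (0.49550, 0.27027, 1.00000)
Requested entry of v2: 55/111 = 0.4955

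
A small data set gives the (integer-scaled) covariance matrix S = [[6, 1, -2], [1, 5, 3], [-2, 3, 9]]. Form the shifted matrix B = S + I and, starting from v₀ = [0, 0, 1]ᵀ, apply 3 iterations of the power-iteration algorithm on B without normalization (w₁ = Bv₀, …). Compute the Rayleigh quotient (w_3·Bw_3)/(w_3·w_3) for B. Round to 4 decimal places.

11.9720

B = S + I has rows (7, 1, -2); (1, 6, 3); (-2, 3, 10)
w1 = Bv₀ = (-2, 3, 10)
w2 = Bw1 = (-31, 46, 113)
w3 = Bw2 = (-397, 584, 1330)
Bw3 = (-4855, 7097, 15846)
w3·Bw3 = 27147263; w3·w3 = 2267565; μ ≈ 27147263/2267565 = 11.9720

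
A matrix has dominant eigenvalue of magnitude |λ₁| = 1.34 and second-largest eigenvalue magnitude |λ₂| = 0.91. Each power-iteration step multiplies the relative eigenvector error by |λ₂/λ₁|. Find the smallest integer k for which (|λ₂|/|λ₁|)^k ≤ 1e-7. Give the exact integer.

|λ₂/λ₁| = 0.91/1.34 = 0.67910
Need k ≥ ln(1e-7) / ln(0.67910) = -16.1181 / -0.3870 ≈ 41.651
Smallest integer k satisfying the bound: 42

42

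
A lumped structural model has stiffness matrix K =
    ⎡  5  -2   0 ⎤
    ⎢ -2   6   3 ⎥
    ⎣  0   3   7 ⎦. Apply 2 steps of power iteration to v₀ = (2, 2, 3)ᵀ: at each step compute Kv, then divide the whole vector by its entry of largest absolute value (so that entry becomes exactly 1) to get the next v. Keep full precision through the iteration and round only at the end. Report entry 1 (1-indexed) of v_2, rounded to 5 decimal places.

-0.01667

Kv0 = (6.000000, 17.000000, 27.000000); divide by 27.000000 → v1 = (0.222222, 0.629630, 1.000000)
Kv1 = (-0.148148, 6.333333, 8.888889); divide by 8.888889 → v2 = (-0.016667, 0.712500, 1.000000)
Requested entry of v2: -4/240 = -0.01667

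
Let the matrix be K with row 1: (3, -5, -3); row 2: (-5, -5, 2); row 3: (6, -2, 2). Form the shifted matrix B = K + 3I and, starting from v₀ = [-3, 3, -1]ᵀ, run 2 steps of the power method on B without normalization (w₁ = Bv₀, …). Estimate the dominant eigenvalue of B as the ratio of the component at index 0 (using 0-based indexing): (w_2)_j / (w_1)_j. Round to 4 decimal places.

4.2667

B = K + 3I has rows (6, -5, -3); (-5, -2, 2); (6, -2, 5)
w1 = Bv₀ = (6·(-3) + (-5)·3 + (-3)·(-1); (-5)·(-3) + (-2)·3 + 2·(-1); 6·(-3) + (-2)·3 + 5·(-1)) = (-30, 7, -29)
w2 = Bw1 = (6·(-30) + (-5)·7 + (-3)·(-29); (-5)·(-30) + (-2)·7 + 2·(-29); 6·(-30) + (-2)·7 + 5·(-29)) = (-128, 78, -339)
Ratio: -128/-30 = 4.2667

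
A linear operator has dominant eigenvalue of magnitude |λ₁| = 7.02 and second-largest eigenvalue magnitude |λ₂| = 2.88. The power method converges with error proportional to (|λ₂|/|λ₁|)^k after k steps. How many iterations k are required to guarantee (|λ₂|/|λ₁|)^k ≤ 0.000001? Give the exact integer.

|λ₂/λ₁| = 2.88/7.02 = 0.41026
Need k ≥ ln(0.000001) / ln(0.41026) = -13.8155 / -0.8910 ≈ 15.506
Smallest integer k satisfying the bound: 16

16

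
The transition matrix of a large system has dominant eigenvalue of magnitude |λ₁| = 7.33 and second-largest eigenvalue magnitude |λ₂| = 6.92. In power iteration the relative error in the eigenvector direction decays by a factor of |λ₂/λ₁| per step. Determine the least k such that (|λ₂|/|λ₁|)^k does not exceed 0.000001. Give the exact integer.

241

|λ₂/λ₁| = 6.92/7.33 = 0.94407
Need k ≥ ln(0.000001) / ln(0.94407) = -13.8155 / -0.0576 ≈ 240.020
Smallest integer k satisfying the bound: 241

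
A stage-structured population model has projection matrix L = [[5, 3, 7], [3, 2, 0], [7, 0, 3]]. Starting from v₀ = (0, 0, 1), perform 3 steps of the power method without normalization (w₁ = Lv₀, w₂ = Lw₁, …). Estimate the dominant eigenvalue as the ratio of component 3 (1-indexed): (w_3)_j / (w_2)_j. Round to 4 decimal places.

w1 = Lv₀ = (5·0 + 3·0 + 7·1; 3·0 + 2·0 + 0·1; 7·0 + 0·0 + 3·1) = (7, 0, 3)
w2 = Lw1 = (5·7 + 3·0 + 7·3; 3·7 + 2·0 + 0·3; 7·7 + 0·0 + 3·3) = (56, 21, 58)
w3 = Lw2 = (749, 210, 566)
Ratio at component: 566 / 58 = 9.7586

9.7586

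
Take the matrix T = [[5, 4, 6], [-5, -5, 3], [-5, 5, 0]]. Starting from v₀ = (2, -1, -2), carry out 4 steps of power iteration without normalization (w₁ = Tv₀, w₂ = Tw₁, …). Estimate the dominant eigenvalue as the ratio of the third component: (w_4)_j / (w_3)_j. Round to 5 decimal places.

w1 = Tv₀ = (5·2 + 4·(-1) + 6·(-2); (-5)·2 + (-5)·(-1) + 3·(-2); (-5)·2 + 5·(-1) + 0·(-2)) = (-6, -11, -15)
w2 = Tw1 = (5·(-6) + 4·(-11) + 6·(-15); (-5)·(-6) + (-5)·(-11) + 3·(-15); (-5)·(-6) + 5·(-11) + 0·(-15)) = (-164, 40, -25)
w3 = Tw2 = (-810, 545, 1020)
w4 = Tw3 = (4250, 4385, 6775)
Ratio at component: 6775 / 1020 = 6.64216

6.64216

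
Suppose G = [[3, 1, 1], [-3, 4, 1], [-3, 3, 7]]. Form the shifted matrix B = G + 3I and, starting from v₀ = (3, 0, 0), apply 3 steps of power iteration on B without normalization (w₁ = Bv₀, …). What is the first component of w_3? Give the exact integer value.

B = G + 3I has rows (6, 1, 1); (-3, 7, 1); (-3, 3, 10)
w1 = Bv₀ = (18, -9, -9)
w2 = Bw1 = (90, -126, -171)
w3 = Bw2 = (243, -1323, -2358)
Requested component of w3: 243

243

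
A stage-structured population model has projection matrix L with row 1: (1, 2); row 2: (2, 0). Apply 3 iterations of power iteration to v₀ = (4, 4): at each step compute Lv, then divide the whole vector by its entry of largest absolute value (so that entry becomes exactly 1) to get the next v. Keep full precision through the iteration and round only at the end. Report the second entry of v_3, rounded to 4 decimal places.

0.7368

Lv0 = (12.00000, 8.00000); divide by 12.00000 → v1 = (1.00000, 0.66667)
Lv1 = (2.33333, 2.00000); divide by 2.33333 → v2 = (1.00000, 0.85714)
Lv2 = (2.71429, 2.00000); divide by 2.71429 → v3 = (1.00000, 0.73684)
Requested entry of v3: 56/76 = 0.7368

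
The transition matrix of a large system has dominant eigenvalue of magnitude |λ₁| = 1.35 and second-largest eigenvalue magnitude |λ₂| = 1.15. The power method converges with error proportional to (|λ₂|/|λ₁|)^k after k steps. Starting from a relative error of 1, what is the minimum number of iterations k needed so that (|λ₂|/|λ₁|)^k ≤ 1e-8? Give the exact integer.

115

|λ₂/λ₁| = 1.15/1.35 = 0.85185
Need k ≥ ln(1e-8) / ln(0.85185) = -18.4207 / -0.1603 ≈ 114.883
Smallest integer k satisfying the bound: 115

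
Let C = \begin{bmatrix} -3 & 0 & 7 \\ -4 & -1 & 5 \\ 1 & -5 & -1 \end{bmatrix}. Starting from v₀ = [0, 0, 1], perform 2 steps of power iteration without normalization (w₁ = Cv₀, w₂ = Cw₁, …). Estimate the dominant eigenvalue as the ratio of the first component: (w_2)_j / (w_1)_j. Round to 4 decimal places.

-4.0000

w1 = Cv₀ = ((-3)·0 + 0·0 + 7·1; (-4)·0 + (-1)·0 + 5·1; 1·0 + (-5)·0 + (-1)·1) = (7, 5, -1)
w2 = Cw1 = ((-3)·7 + 0·5 + 7·(-1); (-4)·7 + (-1)·5 + 5·(-1); 1·7 + (-5)·5 + (-1)·(-1)) = (-28, -38, -17)
Ratio at component: -28 / 7 = -4.0000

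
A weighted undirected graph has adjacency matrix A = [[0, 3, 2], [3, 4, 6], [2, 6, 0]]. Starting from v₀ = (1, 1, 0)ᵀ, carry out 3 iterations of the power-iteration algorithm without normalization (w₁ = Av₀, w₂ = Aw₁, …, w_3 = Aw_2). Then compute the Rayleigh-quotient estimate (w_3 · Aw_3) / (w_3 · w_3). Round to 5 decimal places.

λ ≈ 9.63963

w1 = Av₀ = (3, 7, 8)
w2 = Aw1 = (37, 85, 48)
w3 = Aw2 = (351, 739, 584)
Aw3 = (3385, 7513, 5136)
w3·Aw3 = 351·3385 + 739·7513 + 584·5136 = 9739666; w3·w3 = 351·351 + 739·739 + 584·584 = 1010378
λ ≈ 9739666/1010378 = 9.63963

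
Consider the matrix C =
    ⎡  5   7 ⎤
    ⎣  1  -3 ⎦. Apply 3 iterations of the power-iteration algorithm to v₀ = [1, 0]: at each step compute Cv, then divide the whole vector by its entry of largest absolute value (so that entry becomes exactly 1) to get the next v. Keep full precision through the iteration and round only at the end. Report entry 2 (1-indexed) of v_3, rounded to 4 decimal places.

Cv0 = (5.00000, 1.00000); divide by 5.00000 → v1 = (1.00000, 0.20000)
Cv1 = (6.40000, 0.40000); divide by 6.40000 → v2 = (1.00000, 0.06250)
Cv2 = (5.43750, 0.81250); divide by 5.43750 → v3 = (1.00000, 0.14943)
Requested entry of v3: 26/174 = 0.1494

0.1494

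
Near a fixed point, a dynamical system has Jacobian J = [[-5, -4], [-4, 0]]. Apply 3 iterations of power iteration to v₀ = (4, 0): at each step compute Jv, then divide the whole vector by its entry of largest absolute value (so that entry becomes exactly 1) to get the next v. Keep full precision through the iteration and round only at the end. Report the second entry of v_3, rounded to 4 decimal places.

0.5754

Jv0 = (-20.00000, -16.00000); divide by -20.00000 → v1 = (1.00000, 0.80000)
Jv1 = (-8.20000, -4.00000); divide by -8.20000 → v2 = (1.00000, 0.48780)
Jv2 = (-6.95122, -4.00000); divide by -6.95122 → v3 = (1.00000, 0.57544)
Requested entry of v3: -656/-1140 = 0.5754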